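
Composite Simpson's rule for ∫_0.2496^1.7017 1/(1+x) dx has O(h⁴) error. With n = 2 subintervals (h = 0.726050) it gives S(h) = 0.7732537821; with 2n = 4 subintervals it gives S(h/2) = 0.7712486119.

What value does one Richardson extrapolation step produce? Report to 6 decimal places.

r = 4, so 2^r = 16.
A(h/2) − A(h) = 0.7712486119 − 0.7732537821 = -0.0020051702
Correction (A(h/2) − A(h))/(16 − 1) = (-0.0020051702)/15 = -0.0001336780
R = 0.7712486119 − 0.0001336780 = 0.7711149339

0.771115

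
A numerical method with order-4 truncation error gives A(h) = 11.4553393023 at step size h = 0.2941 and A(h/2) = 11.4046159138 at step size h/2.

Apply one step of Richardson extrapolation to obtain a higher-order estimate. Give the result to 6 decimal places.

Error is O(h^4); halving h shrinks it by 2^4 = 16.
Top: 16(11.4046159138) − (11.4553393023) = 171.0185153185
Denominator 16 − 1 = 15.
Result: 11.4012343546

11.401234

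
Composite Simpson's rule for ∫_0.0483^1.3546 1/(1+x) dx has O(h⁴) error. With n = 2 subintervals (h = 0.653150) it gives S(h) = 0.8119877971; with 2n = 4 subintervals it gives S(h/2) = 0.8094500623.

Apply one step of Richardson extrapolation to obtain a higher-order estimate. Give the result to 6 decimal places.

Order 4 gives 2^r = 16 and 2^r − 1 = 15.
16 × 0.8094500623 = 12.9512009968; subtract 0.8119877971 → 12.1392131997
R = 12.1392131997/15 = 0.8092808800

0.809281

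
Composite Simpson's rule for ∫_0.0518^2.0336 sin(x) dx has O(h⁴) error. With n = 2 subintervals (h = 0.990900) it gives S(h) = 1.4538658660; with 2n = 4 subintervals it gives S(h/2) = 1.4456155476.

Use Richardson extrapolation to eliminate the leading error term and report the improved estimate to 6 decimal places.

1.445066

With r = 4 the leading error scales as h^4, so the weight is 2^4 = 16.
A(h/2) − A(h) = 1.4456155476 − 1.4538658660 = -0.0082503184
Divide by 2^4 − 1 = 15: (-0.0082503184)/15 = -0.0005500212
R = 1.4456155476 − 0.0005500212 = 1.4450655264
Shift from A(h/2): −0.0005500212.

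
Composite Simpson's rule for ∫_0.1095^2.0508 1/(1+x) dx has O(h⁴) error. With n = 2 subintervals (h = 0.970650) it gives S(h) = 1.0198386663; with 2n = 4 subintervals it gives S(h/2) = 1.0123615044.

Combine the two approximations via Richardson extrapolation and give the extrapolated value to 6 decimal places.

1.011863

With r = 4 the leading error scales as h^4, so the weight is 2^4 = 16.
16·1.0123615044 = 16.1977840704; subtract 1.0198386663 → 15.1779454041
15.1779454041 ÷ 15 = 1.0118630269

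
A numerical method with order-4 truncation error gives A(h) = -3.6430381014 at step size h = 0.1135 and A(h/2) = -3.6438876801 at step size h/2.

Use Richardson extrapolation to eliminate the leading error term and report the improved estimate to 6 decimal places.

-3.643944

r = 4: numerator weight 16, denominator 15.
Weighted: (-58.3022028816) − (-3.6430381014) = -54.6591647802
Extrapolated: (-54.6591647802) / 15 = -3.6439443187
Correction |R − A(h/2)| = 5.664e-05; gap |A(h/2) − A(h)| = 8.496e-04.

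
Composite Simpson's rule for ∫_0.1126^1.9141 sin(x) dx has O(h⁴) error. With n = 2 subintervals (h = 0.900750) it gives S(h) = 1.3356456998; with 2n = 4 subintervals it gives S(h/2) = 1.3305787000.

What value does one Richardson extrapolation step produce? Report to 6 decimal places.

With r = 4 the leading error scales as h^4, so the weight is 2^4 = 16.
Top: 16(1.3305787000) − (1.3356456998) = 19.9536135002
19.9536135002 ÷ 15 = 1.3302409000
Correction |R − A(h/2)| = 3.378e-04; gap |A(h/2) − A(h)| = 5.067e-03.

1.330241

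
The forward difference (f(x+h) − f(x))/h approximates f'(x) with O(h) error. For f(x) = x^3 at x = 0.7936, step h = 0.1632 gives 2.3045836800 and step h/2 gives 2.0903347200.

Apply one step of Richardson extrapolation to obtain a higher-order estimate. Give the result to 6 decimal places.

1.876086

The method has order 1: 2^1 = 2.
Difference of the inputs: 2.0903347200 − 2.3045836800 = -0.2142489600
Correction (A(h/2) − A(h))/(2 − 1) = (-0.2142489600)/1 = -0.2142489600
R = 2.0903347200 − 0.2142489600 = 1.8760857600
Correction |R − A(h/2)| = 2.142e-01; gap |A(h/2) − A(h)| = 2.142e-01.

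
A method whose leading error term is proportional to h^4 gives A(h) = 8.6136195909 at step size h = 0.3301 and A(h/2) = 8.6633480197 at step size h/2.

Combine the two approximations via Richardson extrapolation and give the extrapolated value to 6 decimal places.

8.666663

Error is O(h^4); halving h shrinks it by 2^4 = 16.
16*8.6633480197 = 138.6135683152; subtract 8.6136195909 → 129.9999487243
Divide by 2^4 − 1 = 15.
R = 129.9999487243/15 = 8.6666632483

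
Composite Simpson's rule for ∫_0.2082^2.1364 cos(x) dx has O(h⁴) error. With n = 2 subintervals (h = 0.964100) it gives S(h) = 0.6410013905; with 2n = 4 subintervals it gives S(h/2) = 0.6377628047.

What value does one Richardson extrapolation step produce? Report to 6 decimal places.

0.637547

With r = 4 the leading error scales as h^4, so the weight is 2^4 = 16.
16·0.6377628047 − 0.6410013905 = 9.5632034847
R = 9.5632034847/15 = 0.6375468990
Shift from A(h/2): −0.0002159057.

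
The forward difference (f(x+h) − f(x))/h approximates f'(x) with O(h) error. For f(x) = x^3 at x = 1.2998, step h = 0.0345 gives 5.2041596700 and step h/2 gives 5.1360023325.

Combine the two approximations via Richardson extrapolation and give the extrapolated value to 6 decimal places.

5.067845

The method has order 1: 2^1 = 2.
2×5.1360023325 = 10.2720046650; subtract 5.2041596700 → 5.0678449950
5.0678449950 ÷ 1 = 5.0678449950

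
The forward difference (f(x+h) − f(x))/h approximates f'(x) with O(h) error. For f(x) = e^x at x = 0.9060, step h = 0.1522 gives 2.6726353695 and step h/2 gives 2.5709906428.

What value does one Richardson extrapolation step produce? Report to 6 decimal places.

Error is O(h^1); halving h shrinks it by 2^1 = 2.
Numerator 2*A(h/2) − A(h) = 2*2.5709906428 − 2.6726353695 = 2.4693459161
Divide by 2^1 − 1 = 1.
(2*2.5709906428 − 2.6726353695)/(2 − 1) = 2.4693459161
Gap between inputs: 1.016e-01; correction applied: −0.1016447267.

2.469346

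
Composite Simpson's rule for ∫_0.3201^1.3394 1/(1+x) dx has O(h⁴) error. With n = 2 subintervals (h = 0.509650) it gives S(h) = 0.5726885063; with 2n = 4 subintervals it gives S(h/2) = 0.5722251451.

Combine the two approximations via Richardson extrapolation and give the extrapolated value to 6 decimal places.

Order 4 gives 2^r = 16 and 2^r − 1 = 15.
2^4×A(h/2) = 9.1556023216; minus A(h) gives 8.5829138153.
R = 8.5829138153/15 = 0.5721942544

0.572194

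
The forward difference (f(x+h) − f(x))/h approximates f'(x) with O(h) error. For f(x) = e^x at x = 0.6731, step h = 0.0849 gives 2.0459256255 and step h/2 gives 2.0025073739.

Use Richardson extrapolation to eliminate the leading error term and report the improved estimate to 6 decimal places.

1.959089

Order 1 gives 2^r = 2 and 2^r − 1 = 1.
Top: 2(2.0025073739) − (2.0459256255) = 1.9590891223
Divide by 2^1 − 1 = 1.
So the Richardson estimate is 1.9590891223.
Gap between inputs: 4.342e-02; correction applied: −0.0434182516.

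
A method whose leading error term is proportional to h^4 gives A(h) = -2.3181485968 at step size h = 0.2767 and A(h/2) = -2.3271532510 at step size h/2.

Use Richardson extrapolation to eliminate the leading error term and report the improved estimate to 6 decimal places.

-2.327754

Method order is 4; weight 2^4 = 16.
Top: 16(-2.3271532510) − (-2.3181485968) = -34.9163034192
Denominator 16 − 1 = 15.
Extrapolated: (-34.9163034192) / 15 = -2.3277535613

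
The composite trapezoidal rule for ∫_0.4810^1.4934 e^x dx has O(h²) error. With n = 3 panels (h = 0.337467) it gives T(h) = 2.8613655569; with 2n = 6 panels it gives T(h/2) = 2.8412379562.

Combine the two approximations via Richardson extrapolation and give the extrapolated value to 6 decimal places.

Leading term ∝ h^2; use weight 4 = 2^2.
4·2.8412379562 − 2.8613655569 = 8.5035862679
8.5035862679 ÷ 3 = 2.8345287560

2.834529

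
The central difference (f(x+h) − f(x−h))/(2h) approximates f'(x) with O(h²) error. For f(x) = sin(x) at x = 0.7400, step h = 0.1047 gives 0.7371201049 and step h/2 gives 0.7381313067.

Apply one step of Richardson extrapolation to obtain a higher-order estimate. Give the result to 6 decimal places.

The method has order 2: 2^2 = 4.
Weighted: 2.9525252268 − 0.7371201049 = 2.2154051219
Denominator 4 − 1 = 3.
2.2154051219 ÷ 3 = 0.7384683740
Gap between inputs: 1.011e-03; correction applied: +0.0003370673.

0.738468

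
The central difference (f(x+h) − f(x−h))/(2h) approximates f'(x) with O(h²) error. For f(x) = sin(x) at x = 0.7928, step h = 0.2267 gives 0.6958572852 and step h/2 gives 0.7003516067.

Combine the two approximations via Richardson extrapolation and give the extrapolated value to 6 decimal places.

0.701850

Leading term ∝ h^2; use weight 4 = 2^2.
2^2 × A(h/2) = 2.8014064268; minus A(h) gives 2.1055491416.
Denominator 4 − 1 = 3.
So the Richardson estimate is 0.7018497139.
Correction |R − A(h/2)| = 1.498e-03; gap |A(h/2) − A(h)| = 4.494e-03.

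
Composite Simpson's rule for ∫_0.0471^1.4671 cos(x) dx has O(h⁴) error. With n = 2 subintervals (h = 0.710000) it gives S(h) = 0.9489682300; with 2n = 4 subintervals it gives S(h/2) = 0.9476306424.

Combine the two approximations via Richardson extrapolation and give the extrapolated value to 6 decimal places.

r = 4: numerator weight 16, denominator 15.
2^4*A(h/2) = 15.1620902784; minus A(h) gives 14.2131220484.
Denominator 16 − 1 = 15.
R = 14.2131220484/15 = 0.9475414699
Gap between inputs: 1.338e-03; correction applied: −0.0000891725.

0.947541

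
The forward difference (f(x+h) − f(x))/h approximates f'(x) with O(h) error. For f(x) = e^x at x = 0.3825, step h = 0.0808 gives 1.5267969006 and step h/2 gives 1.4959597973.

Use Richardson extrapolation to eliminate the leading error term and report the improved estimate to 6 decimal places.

1.465123

Method order is 1; weight 2^1 = 2.
2 × 1.4959597973 = 2.9919195946; 2.9919195946 − 1.5267969006 = 1.4651226940
1.4651226940 ÷ 1 = 1.4651226940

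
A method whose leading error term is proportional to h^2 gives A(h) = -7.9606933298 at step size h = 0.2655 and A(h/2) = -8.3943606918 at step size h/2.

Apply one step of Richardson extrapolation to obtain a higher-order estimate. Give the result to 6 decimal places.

-8.538916

r = 2, so 2^r = 4.
4 × (-8.3943606918) = -33.5774427672; subtract (-7.9606933298) → -25.6167494374
Divide by 2^2 − 1 = 3.
Extrapolated: (-25.6167494374) / 3 = -8.5389164791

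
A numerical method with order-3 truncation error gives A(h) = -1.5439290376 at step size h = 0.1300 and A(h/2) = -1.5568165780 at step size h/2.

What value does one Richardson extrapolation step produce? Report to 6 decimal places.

-1.558658

With r = 3 the leading error scales as h^3, so the weight is 2^3 = 8.
Top: 8(-1.5568165780) − (-1.5439290376) = -10.9106035864
(8·(-1.5568165780) − (-1.5439290376))/(8 − 1) = -1.5586576552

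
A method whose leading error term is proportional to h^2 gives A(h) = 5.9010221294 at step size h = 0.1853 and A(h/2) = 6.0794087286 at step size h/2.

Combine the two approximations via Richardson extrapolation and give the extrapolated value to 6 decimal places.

Order 2 gives 2^r = 4 and 2^r − 1 = 3.
4×6.0794087286 = 24.3176349144; 24.3176349144 − 5.9010221294 = 18.4166127850
Extrapolated: 18.4166127850 / 3 = 6.1388709283

6.138871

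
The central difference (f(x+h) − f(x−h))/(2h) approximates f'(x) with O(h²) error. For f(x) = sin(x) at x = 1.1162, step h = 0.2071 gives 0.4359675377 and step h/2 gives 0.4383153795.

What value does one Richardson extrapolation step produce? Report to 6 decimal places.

Leading term ∝ h^2; use weight 4 = 2^2.
4·0.4383153795 = 1.7532615180; 1.7532615180 − 0.4359675377 = 1.3172939803
Denominator 4 − 1 = 3.
Result: 0.4390979934
Gap between inputs: 2.348e-03; correction applied: +0.0007826139.

0.439098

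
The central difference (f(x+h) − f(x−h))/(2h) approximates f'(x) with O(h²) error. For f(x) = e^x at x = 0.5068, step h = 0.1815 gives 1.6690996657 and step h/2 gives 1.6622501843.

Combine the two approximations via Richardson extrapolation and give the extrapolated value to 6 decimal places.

1.659967

Order 2 gives 2^r = 4 and 2^r − 1 = 3.
2^2×A(h/2) = 6.6490007372; minus A(h) gives 4.9799010715.
Extrapolated: 4.9799010715 / 3 = 1.6599670238
Correction |R − A(h/2)| = 2.283e-03; gap |A(h/2) − A(h)| = 6.849e-03.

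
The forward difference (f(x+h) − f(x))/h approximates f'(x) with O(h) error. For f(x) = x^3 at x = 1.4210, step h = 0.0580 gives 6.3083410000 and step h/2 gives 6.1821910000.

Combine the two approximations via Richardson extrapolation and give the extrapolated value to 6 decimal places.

r = 1, so 2^r = 2.
2^1*A(h/2) = 12.3643820000; minus A(h) gives 6.0560410000.
Denominator 2 − 1 = 1.
(2*6.1821910000 − 6.3083410000)/(2 − 1) = 6.0560410000

6.056041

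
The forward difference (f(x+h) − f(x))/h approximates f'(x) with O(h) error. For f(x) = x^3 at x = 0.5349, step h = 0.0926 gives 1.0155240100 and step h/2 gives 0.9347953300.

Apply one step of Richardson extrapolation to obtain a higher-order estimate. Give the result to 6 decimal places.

0.854067

r = 1: numerator weight 2, denominator 1.
Top: 2(0.9347953300) − (1.0155240100) = 0.8540666500
Denominator 2 − 1 = 1.
Result: 0.8540666500
Correction |R − A(h/2)| = 8.073e-02; gap |A(h/2) − A(h)| = 8.073e-02.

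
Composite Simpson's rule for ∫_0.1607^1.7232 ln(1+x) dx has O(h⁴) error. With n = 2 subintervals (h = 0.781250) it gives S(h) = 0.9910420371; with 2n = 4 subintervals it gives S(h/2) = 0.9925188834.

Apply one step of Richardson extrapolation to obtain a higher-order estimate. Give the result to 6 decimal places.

0.992617

Error is O(h^4); halving h shrinks it by 2^4 = 16.
16 × 0.9925188834 − 0.9910420371 = 14.8892600973
Divide by 2^4 − 1 = 15.
Result: 0.9926173398
Correction |R − A(h/2)| = 9.846e-05; gap |A(h/2) − A(h)| = 1.477e-03.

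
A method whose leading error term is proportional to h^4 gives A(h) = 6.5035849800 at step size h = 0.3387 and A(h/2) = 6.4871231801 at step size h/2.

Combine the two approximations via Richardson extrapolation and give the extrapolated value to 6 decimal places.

With r = 4 the leading error scales as h^4, so the weight is 2^4 = 16.
16×6.4871231801 = 103.7939708816; 103.7939708816 − 6.5035849800 = 97.2903859016
Denominator 16 − 1 = 15.
Result: 6.4860257268
Shift from A(h/2): −0.0010974533.

6.486026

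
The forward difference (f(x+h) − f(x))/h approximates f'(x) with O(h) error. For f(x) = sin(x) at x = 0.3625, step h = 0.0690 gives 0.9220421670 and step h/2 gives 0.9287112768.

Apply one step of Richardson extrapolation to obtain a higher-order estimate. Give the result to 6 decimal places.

The method has order 1: 2^1 = 2.
2^1×A(h/2) = 1.8574225536; minus A(h) gives 0.9353803866.
Denominator 2 − 1 = 1.
Result: 0.9353803866
Correction |R − A(h/2)| = 6.669e-03; gap |A(h/2) − A(h)| = 6.669e-03.

0.935380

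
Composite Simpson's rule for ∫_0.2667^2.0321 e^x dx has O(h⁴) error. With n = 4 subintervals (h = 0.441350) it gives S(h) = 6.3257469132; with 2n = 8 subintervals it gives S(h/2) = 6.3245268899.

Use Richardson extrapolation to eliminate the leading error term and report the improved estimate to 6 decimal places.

6.324446

Order 4 gives 2^r = 16 and 2^r − 1 = 15.
16*6.3245268899 − 6.3257469132 = 94.8666833252
Divide by 2^4 − 1 = 15.
94.8666833252 ÷ 15 = 6.3244455550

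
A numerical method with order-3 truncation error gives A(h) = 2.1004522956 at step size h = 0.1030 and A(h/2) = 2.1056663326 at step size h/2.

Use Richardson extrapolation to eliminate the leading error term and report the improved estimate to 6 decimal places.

r = 3, so 2^r = 8.
8·2.1056663326 = 16.8453306608; subtract 2.1004522956 → 14.7448783652
14.7448783652 ÷ 7 = 2.1064111950
Correction |R − A(h/2)| = 7.449e-04; gap |A(h/2) − A(h)| = 5.214e-03.

2.106411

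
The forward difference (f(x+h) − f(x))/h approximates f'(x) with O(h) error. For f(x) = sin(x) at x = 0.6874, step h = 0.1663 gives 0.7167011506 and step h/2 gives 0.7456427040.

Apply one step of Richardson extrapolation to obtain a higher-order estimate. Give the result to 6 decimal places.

0.774584

Leading term ∝ h^1; use weight 2 = 2^1.
A(h/2) − A(h) = 0.7456427040 − 0.7167011506 = 0.0289415534
Correction (A(h/2) − A(h))/(2 − 1) = 0.0289415534/1 = 0.0289415534
R = A(h/2) + (A(h/2) − A(h))/1 = 0.7456427040 + 0.0289415534 = 0.7745842574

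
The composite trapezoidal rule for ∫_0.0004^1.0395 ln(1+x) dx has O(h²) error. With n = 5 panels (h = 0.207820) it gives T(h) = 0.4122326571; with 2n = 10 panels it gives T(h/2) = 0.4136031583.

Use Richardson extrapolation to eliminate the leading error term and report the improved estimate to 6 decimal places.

0.414060

r = 2, so 2^r = 4.
Weighted: 1.6544126332 − 0.4122326571 = 1.2421799761
Divide by 2^2 − 1 = 3.
R = 1.2421799761/3 = 0.4140599920
Shift from A(h/2): +0.0004568337.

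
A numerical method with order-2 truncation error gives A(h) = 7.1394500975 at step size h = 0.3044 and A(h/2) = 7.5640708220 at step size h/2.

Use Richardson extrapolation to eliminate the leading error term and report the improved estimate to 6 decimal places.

r = 2: numerator weight 4, denominator 3.
Weighted: 30.2562832880 − 7.1394500975 = 23.1168331905
Denominator 4 − 1 = 3.
(4*7.5640708220 − 7.1394500975)/(4 − 1) = 7.7056110635
Gap between inputs: 4.246e-01; correction applied: +0.1415402415.

7.705611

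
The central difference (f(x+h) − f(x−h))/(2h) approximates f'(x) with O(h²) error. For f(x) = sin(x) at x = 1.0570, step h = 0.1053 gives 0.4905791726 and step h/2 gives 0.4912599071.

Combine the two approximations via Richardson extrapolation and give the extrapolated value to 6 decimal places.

0.491487

Order 2 gives 2^r = 4 and 2^r − 1 = 3.
4×0.4912599071 = 1.9650396284; 1.9650396284 − 0.4905791726 = 1.4744604558
Denominator 4 − 1 = 3.
Result: 0.4914868186
Correction |R − A(h/2)| = 2.269e-04; gap |A(h/2) − A(h)| = 6.807e-04.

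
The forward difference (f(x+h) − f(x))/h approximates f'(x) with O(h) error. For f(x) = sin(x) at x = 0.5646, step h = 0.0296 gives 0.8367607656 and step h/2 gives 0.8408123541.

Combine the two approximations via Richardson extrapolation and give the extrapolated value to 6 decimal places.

r = 1: numerator weight 2, denominator 1.
2 × 0.8408123541 − 0.8367607656 = 0.8448639426
(2 × 0.8408123541 − 0.8367607656)/(2 − 1) = 0.8448639426

0.844864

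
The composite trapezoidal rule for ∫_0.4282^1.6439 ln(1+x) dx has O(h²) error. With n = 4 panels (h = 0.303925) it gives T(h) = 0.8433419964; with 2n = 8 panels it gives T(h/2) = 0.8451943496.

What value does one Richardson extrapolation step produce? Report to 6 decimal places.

0.845812

Leading term ∝ h^2; use weight 4 = 2^2.
Numerator 4 × A(h/2) − A(h) = 4 × 0.8451943496 − 0.8433419964 = 2.5374354020
Divide by 2^2 − 1 = 3.
(4 × 0.8451943496 − 0.8433419964)/(4 − 1) = 0.8458118007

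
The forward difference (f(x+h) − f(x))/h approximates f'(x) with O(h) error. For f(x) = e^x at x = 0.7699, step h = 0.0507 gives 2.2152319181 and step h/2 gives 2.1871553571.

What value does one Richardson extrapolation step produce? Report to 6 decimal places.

With r = 1 the leading error scales as h^1, so the weight is 2^1 = 2.
Top: 2(2.1871553571) − (2.2152319181) = 2.1590787961
Denominator 2 − 1 = 1.
Extrapolated: 2.1590787961 / 1 = 2.1590787961
Correction |R − A(h/2)| = 2.808e-02; gap |A(h/2) − A(h)| = 2.808e-02.

2.159079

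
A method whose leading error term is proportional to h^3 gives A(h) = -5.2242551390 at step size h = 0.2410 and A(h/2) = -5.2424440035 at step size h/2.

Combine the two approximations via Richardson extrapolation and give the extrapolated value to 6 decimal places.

-5.245042

Order 3 gives 2^r = 8 and 2^r − 1 = 7.
2^3·A(h/2) = -41.9395520280; minus A(h) gives -36.7152968890.
R = (-36.7152968890)/7 = -5.2450424127
Gap between inputs: 1.819e-02; correction applied: −0.0025984092.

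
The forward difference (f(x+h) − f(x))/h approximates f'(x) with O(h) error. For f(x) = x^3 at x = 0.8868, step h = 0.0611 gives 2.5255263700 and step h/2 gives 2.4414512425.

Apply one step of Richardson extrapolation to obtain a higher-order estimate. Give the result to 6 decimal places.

2.357376

The method has order 1: 2^1 = 2.
Weighted: 4.8829024850 − 2.5255263700 = 2.3573761150
Extrapolated: 2.3573761150 / 1 = 2.3573761150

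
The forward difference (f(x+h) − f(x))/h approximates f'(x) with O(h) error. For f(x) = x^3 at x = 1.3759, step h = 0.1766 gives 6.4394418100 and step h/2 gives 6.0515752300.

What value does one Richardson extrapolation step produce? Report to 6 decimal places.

With r = 1 the leading error scales as h^1, so the weight is 2^1 = 2.
2 × 6.0515752300 − 6.4394418100 = 5.6637086500
Denominator 2 − 1 = 1.
R = 5.6637086500/1 = 5.6637086500
Gap between inputs: 3.879e-01; correction applied: −0.3878665800.

5.663709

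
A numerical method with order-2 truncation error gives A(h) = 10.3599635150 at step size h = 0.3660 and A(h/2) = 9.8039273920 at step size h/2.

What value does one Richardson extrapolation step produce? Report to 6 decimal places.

Method order is 2; weight 2^2 = 4.
4 × 9.8039273920 = 39.2157095680; 39.2157095680 − 10.3599635150 = 28.8557460530
Divide by 2^2 − 1 = 3.
(4 × 9.8039273920 − 10.3599635150)/(4 − 1) = 9.6185820177

9.618582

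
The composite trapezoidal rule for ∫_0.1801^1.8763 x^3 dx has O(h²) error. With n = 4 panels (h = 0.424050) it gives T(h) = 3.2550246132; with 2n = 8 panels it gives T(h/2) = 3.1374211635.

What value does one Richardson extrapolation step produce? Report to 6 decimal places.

Leading term ∝ h^2; use weight 4 = 2^2.
4 × 3.1374211635 − 3.2550246132 = 9.2946600408
(4 × 3.1374211635 − 3.2550246132)/(4 − 1) = 3.0982200136
Correction |R − A(h/2)| = 3.920e-02; gap |A(h/2) − A(h)| = 1.176e-01.

3.098220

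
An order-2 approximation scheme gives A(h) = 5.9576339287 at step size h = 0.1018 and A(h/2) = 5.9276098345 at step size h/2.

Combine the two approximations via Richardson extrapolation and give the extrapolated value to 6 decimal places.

5.917602

With r = 2 the leading error scales as h^2, so the weight is 2^2 = 4.
Top: 4(5.9276098345) − (5.9576339287) = 17.7528054093
(4×5.9276098345 − 5.9576339287)/(4 − 1) = 5.9176018031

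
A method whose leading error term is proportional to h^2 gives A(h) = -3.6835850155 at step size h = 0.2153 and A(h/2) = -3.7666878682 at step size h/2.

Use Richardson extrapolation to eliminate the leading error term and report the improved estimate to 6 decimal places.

-3.794389

r = 2, so 2^r = 4.
4 × (-3.7666878682) = -15.0667514728; subtract (-3.6835850155) → -11.3831664573
Extrapolated: (-11.3831664573) / 3 = -3.7943888191
Correction |R − A(h/2)| = 2.770e-02; gap |A(h/2) − A(h)| = 8.310e-02.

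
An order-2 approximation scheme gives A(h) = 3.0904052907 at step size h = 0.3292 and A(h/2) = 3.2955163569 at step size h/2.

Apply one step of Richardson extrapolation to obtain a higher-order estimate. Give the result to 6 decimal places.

3.363887

r = 2, so 2^r = 4.
Numerator 4·A(h/2) − A(h) = 4·3.2955163569 − 3.0904052907 = 10.0916601369
Divide by 2^2 − 1 = 3.
So the Richardson estimate is 3.3638867123.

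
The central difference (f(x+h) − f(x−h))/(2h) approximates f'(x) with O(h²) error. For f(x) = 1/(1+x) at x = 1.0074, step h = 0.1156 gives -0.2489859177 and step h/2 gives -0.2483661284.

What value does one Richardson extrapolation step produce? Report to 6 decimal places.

Order 2 gives 2^r = 4 and 2^r − 1 = 3.
Numerator 4 × A(h/2) − A(h) = 4 × (-0.2483661284) − (-0.2489859177) = -0.7444785959
Divide by 2^2 − 1 = 3.
Result: -0.2481595320
Shift from A(h/2): +0.0002065964.

-0.248160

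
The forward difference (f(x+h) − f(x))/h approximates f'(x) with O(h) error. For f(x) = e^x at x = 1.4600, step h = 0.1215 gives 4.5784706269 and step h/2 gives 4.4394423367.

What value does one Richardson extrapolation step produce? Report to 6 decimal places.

4.300414

The method has order 1: 2^1 = 2.
2*4.4394423367 − 4.5784706269 = 4.3004140465
Denominator 2 − 1 = 1.
R = 4.3004140465/1 = 4.3004140465
Gap between inputs: 1.390e-01; correction applied: −0.1390282902.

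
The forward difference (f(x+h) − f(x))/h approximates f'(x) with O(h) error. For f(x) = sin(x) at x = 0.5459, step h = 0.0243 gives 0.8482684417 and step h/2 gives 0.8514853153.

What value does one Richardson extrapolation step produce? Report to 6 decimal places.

0.854702

Error is O(h^1); halving h shrinks it by 2^1 = 2.
Difference of the inputs: 0.8514853153 − 0.8482684417 = 0.0032168736
Divide by 2^1 − 1 = 1: 0.0032168736/1 = 0.0032168736
R = A(h/2) + (A(h/2) − A(h))/1 = 0.8514853153 + 0.0032168736 = 0.8547021889
Shift from A(h/2): +0.0032168736.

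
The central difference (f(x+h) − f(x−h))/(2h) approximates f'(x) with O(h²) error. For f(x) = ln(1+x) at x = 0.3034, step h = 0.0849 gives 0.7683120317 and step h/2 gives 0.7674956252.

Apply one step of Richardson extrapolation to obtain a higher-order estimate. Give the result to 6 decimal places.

With r = 2 the leading error scales as h^2, so the weight is 2^2 = 4.
Top: 4(0.7674956252) − (0.7683120317) = 2.3016704691
Divide by 2^2 − 1 = 3.
Extrapolated: 2.3016704691 / 3 = 0.7672234897
Correction |R − A(h/2)| = 2.721e-04; gap |A(h/2) − A(h)| = 8.164e-04.

0.767223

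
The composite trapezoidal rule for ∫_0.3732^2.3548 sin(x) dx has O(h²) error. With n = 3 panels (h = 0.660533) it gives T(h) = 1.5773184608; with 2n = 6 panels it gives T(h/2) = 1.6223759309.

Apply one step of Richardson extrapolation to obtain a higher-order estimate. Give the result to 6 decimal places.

1.637395

Order 2 gives 2^r = 4 and 2^r − 1 = 3.
4×1.6223759309 = 6.4895037236; 6.4895037236 − 1.5773184608 = 4.9121852628
Extrapolated: 4.9121852628 / 3 = 1.6373950876
Gap between inputs: 4.506e-02; correction applied: +0.0150191567.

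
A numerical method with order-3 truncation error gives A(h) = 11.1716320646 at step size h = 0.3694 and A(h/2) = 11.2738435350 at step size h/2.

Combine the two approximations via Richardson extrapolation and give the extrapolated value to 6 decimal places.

11.288445

Error is O(h^3); halving h shrinks it by 2^3 = 8.
8·11.2738435350 − 11.1716320646 = 79.0191162154
Divide by 2^3 − 1 = 7.
(8·11.2738435350 − 11.1716320646)/(8 − 1) = 11.2884451736
Shift from A(h/2): +0.0146016386.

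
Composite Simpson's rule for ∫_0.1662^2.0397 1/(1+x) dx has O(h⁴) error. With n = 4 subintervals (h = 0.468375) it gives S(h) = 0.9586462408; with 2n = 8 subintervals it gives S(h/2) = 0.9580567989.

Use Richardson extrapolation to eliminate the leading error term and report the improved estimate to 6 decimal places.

r = 4: numerator weight 16, denominator 15.
16*0.9580567989 − 0.9586462408 = 14.3702625416
Extrapolated: 14.3702625416 / 15 = 0.9580175028
Correction |R − A(h/2)| = 3.930e-05; gap |A(h/2) − A(h)| = 5.894e-04.

0.958018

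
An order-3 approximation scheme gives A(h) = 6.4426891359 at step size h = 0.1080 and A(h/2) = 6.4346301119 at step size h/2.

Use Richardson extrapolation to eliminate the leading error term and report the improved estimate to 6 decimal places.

6.433479

Order 3 gives 2^r = 8 and 2^r − 1 = 7.
Numerator 8×A(h/2) − A(h) = 8×6.4346301119 − 6.4426891359 = 45.0343517593
Extrapolated: 45.0343517593 / 7 = 6.4334788228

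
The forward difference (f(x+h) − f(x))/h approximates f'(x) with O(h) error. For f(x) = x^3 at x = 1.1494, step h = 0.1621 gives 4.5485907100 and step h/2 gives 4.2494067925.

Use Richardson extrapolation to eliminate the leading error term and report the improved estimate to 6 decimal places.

3.950223

r = 1: numerator weight 2, denominator 1.
2·4.2494067925 − 4.5485907100 = 3.9502228750
Divide by 2^1 − 1 = 1.
R = 3.9502228750/1 = 3.9502228750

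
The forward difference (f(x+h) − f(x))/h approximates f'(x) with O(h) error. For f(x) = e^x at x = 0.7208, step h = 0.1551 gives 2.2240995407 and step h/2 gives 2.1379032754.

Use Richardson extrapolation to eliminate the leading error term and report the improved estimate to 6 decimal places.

2.051707

Error is O(h^1); halving h shrinks it by 2^1 = 2.
2 × 2.1379032754 = 4.2758065508; 4.2758065508 − 2.2240995407 = 2.0517070101
Extrapolated: 2.0517070101 / 1 = 2.0517070101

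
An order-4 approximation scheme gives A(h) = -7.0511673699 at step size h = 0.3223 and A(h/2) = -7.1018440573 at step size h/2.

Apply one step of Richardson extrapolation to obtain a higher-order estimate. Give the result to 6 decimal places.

-7.105223

r = 4, so 2^r = 16.
Difference of the inputs: -7.1018440573 − (-7.0511673699) = -0.0506766874
Correction (A(h/2) − A(h))/(16 − 1) = (-0.0506766874)/15 = -0.0033784458
R = A(h/2) + (A(h/2) − A(h))/15 = -7.1018440573 − 0.0033784458 = -7.1052225031
Gap between inputs: 5.068e-02; correction applied: −0.0033784458.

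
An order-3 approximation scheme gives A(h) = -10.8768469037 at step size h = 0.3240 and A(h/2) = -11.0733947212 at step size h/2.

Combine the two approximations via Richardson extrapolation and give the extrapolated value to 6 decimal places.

-11.101473

Error is O(h^3); halving h shrinks it by 2^3 = 8.
Numerator 8*A(h/2) − A(h) = 8*(-11.0733947212) − (-10.8768469037) = -77.7103108659
Extrapolated: (-77.7103108659) / 7 = -11.1014729808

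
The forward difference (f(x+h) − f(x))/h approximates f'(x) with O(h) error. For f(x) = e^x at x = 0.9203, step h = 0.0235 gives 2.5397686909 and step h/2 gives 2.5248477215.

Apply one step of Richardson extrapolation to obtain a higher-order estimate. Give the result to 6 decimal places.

2.509927

r = 1, so 2^r = 2.
2 × 2.5248477215 − 2.5397686909 = 2.5099267521
Extrapolated: 2.5099267521 / 1 = 2.5099267521
Correction |R − A(h/2)| = 1.492e-02; gap |A(h/2) − A(h)| = 1.492e-02.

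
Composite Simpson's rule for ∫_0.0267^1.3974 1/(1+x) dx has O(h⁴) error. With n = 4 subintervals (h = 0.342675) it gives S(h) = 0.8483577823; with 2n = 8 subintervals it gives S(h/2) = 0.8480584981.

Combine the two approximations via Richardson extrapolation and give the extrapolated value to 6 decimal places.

0.848039

r = 4: numerator weight 16, denominator 15.
16*0.8480584981 − 0.8483577823 = 12.7205781873
Denominator 16 − 1 = 15.
R = 12.7205781873/15 = 0.8480385458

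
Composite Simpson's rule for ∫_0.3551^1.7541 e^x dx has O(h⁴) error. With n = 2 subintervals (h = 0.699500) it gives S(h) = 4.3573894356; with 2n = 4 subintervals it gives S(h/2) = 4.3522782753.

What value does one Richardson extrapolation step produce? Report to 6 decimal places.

4.351938

r = 4, so 2^r = 16.
2^4×A(h/2) = 69.6364524048; minus A(h) gives 65.2790629692.
Divide by 2^4 − 1 = 15.
(16×4.3522782753 − 4.3573894356)/(16 − 1) = 4.3519375313
Shift from A(h/2): −0.0003407440.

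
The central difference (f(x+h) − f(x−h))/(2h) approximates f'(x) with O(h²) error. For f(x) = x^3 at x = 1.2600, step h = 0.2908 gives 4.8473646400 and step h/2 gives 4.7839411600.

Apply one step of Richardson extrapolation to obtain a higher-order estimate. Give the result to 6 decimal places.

4.762800

r = 2: numerator weight 4, denominator 3.
Weighted: 19.1357646400 − 4.8473646400 = 14.2884000000
(4 × 4.7839411600 − 4.8473646400)/(4 − 1) = 4.7628000000
Shift from A(h/2): −0.0211411600.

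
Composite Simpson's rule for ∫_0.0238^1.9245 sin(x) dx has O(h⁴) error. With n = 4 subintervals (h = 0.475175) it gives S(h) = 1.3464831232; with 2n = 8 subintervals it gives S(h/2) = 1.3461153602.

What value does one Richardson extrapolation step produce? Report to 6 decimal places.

Method order is 4; weight 2^4 = 16.
Weighted: 21.5378457632 − 1.3464831232 = 20.1913626400
Divide by 2^4 − 1 = 15.
(16 × 1.3461153602 − 1.3464831232)/(16 − 1) = 1.3460908427
Gap between inputs: 3.678e-04; correction applied: −0.0000245175.

1.346091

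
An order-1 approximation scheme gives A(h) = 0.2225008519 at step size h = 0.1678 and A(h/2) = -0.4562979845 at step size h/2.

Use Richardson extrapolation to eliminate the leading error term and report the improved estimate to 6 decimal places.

r = 1: numerator weight 2, denominator 1.
A(h/2) − A(h) = -0.4562979845 − 0.2225008519 = -0.6787988364
Divide by 2^1 − 1 = 1: (-0.6787988364)/1 = -0.6787988364
R = -0.4562979845 − 0.6787988364 = -1.1350968209

-1.135097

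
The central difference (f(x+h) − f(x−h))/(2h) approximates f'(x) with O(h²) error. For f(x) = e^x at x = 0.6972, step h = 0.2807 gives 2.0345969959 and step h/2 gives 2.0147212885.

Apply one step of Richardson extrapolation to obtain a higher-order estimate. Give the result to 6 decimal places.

Method order is 2; weight 2^2 = 4.
4*2.0147212885 = 8.0588851540; 8.0588851540 − 2.0345969959 = 6.0242881581
6.0242881581 ÷ 3 = 2.0080960527
Shift from A(h/2): −0.0066252358.

2.008096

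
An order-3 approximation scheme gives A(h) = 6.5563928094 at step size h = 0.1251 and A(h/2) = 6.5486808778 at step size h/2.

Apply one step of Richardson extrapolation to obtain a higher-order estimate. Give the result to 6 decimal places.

6.547579

With r = 3 the leading error scales as h^3, so the weight is 2^3 = 8.
Top: 8(6.5486808778) − (6.5563928094) = 45.8330542130
R = 45.8330542130/7 = 6.5475791733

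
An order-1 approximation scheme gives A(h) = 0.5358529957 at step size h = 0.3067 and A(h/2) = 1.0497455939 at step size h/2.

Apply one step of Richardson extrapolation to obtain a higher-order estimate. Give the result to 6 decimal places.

r = 1: numerator weight 2, denominator 1.
2 × 1.0497455939 = 2.0994911878; 2.0994911878 − 0.5358529957 = 1.5636381921
1.5636381921 ÷ 1 = 1.5636381921
Correction |R − A(h/2)| = 5.139e-01; gap |A(h/2) − A(h)| = 5.139e-01.

1.563638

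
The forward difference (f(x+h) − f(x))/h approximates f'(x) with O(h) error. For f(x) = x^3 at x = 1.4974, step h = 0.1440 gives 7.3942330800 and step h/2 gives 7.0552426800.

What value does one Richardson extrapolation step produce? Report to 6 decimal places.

6.716252

The method has order 1: 2^1 = 2.
Weighted: 14.1104853600 − 7.3942330800 = 6.7162522800
Denominator 2 − 1 = 1.
Extrapolated: 6.7162522800 / 1 = 6.7162522800
Shift from A(h/2): −0.3389904000.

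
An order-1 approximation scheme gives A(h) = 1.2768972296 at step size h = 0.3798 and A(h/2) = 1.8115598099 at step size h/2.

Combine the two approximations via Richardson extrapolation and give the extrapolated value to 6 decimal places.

2.346222

Method order is 1; weight 2^1 = 2.
2×1.8115598099 = 3.6231196198; subtract 1.2768972296 → 2.3462223902
R = 2.3462223902/1 = 2.3462223902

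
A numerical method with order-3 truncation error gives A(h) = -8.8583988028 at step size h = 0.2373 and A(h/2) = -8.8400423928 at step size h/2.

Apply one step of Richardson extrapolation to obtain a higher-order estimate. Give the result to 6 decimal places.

-8.837420

Order 3 gives 2^r = 8 and 2^r − 1 = 7.
A(h/2) − A(h) = -8.8400423928 − (-8.8583988028) = 0.0183564100
Correction (A(h/2) − A(h))/(8 − 1) = 0.0183564100/7 = 0.0026223443
R = -8.8400423928 + 0.0026223443 = -8.8374200485
Gap between inputs: 1.836e-02; correction applied: +0.0026223443.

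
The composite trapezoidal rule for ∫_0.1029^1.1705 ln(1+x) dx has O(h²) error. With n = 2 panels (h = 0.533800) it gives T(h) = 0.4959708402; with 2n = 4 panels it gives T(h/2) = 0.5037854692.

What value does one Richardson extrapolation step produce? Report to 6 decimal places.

0.506390

Method order is 2; weight 2^2 = 4.
A(h/2) − A(h) = 0.5037854692 − 0.4959708402 = 0.0078146290
Correction (A(h/2) − A(h))/(4 − 1) = 0.0078146290/3 = 0.0026048763
R = 0.5037854692 + 0.0026048763 = 0.5063903455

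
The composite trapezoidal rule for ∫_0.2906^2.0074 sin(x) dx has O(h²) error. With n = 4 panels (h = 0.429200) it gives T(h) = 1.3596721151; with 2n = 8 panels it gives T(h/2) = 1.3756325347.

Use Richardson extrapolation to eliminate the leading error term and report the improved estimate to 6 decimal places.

Order 2 gives 2^r = 4 and 2^r − 1 = 3.
Top: 4(1.3756325347) − (1.3596721151) = 4.1428580237
Divide by 2^2 − 1 = 3.
R = 4.1428580237/3 = 1.3809526746

1.380953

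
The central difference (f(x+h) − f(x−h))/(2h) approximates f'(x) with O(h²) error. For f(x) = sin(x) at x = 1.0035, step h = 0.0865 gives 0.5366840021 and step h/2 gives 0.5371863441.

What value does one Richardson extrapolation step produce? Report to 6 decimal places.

0.537354

Leading term ∝ h^2; use weight 4 = 2^2.
2^2×A(h/2) = 2.1487453764; minus A(h) gives 1.6120613743.
Denominator 4 − 1 = 3.
Extrapolated: 1.6120613743 / 3 = 0.5373537914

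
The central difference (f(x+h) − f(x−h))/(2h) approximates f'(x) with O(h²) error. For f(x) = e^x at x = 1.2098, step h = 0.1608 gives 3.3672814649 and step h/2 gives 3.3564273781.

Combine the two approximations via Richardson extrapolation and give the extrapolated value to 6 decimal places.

3.352809

Leading term ∝ h^2; use weight 4 = 2^2.
4·3.3564273781 = 13.4257095124; 13.4257095124 − 3.3672814649 = 10.0584280475
Denominator 4 − 1 = 3.
So the Richardson estimate is 3.3528093492.
Correction |R − A(h/2)| = 3.618e-03; gap |A(h/2) − A(h)| = 1.085e-02.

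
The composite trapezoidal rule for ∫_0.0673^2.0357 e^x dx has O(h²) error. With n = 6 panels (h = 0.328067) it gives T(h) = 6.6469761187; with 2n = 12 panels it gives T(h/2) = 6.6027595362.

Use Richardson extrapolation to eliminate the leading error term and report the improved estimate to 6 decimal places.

6.588021

Order 2 gives 2^r = 4 and 2^r − 1 = 3.
Weighted: 26.4110381448 − 6.6469761187 = 19.7640620261
19.7640620261 ÷ 3 = 6.5880206754
Gap between inputs: 4.422e-02; correction applied: −0.0147388608.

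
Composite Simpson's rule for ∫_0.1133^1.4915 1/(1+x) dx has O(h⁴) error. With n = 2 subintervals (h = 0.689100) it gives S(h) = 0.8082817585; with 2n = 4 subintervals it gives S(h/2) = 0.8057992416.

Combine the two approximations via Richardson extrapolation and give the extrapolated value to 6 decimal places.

r = 4, so 2^r = 16.
Weighted: 12.8927878656 − 0.8082817585 = 12.0845061071
Divide by 2^4 − 1 = 15.
R = 12.0845061071/15 = 0.8056337405
Gap between inputs: 2.483e-03; correction applied: −0.0001655011.

0.805634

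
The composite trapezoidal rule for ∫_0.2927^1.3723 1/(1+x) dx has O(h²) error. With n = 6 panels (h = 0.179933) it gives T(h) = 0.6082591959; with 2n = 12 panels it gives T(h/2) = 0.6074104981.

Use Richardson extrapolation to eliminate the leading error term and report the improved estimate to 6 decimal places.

The method has order 2: 2^2 = 4.
2^2·A(h/2) = 2.4296419924; minus A(h) gives 1.8213827965.
Denominator 4 − 1 = 3.
(4·0.6074104981 − 0.6082591959)/(4 − 1) = 0.6071275988

0.607128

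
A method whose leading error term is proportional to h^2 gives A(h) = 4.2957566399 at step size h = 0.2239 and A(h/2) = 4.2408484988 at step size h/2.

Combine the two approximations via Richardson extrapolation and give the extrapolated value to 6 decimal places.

Order 2 gives 2^r = 4 and 2^r − 1 = 3.
Weighted: 16.9633939952 − 4.2957566399 = 12.6676373553
Denominator 4 − 1 = 3.
Result: 4.2225457851

4.222546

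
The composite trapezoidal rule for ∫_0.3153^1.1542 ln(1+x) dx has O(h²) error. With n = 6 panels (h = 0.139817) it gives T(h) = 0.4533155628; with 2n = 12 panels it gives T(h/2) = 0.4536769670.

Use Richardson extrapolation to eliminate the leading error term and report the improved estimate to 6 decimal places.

0.453797

Method order is 2; weight 2^2 = 4.
4 × 0.4536769670 = 1.8147078680; 1.8147078680 − 0.4533155628 = 1.3613923052
Denominator 4 − 1 = 3.
Extrapolated: 1.3613923052 / 3 = 0.4537974351
Gap between inputs: 3.614e-04; correction applied: +0.0001204681.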